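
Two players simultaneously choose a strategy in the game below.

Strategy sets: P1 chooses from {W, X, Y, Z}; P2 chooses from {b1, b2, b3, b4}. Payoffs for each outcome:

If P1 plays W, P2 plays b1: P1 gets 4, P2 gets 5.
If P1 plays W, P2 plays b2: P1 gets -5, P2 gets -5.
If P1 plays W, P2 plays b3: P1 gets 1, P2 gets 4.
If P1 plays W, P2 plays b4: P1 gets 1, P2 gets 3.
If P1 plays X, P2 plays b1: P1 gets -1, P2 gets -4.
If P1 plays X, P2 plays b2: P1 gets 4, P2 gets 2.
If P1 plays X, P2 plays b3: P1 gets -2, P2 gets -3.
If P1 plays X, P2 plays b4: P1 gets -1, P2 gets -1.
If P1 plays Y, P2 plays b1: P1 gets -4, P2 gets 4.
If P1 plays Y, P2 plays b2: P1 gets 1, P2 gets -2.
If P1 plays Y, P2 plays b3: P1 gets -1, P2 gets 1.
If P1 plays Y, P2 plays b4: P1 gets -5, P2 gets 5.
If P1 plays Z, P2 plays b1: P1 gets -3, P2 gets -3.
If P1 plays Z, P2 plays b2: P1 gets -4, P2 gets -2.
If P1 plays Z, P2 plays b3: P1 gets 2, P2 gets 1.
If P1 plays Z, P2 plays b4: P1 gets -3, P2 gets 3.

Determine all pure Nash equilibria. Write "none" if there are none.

P1 against b1: payoffs 4, -1, -4, -3 → best response W.
P1 against b2: payoffs -5, 4, 1, -4 → best response X.
P1 against b3: payoffs 1, -2, -1, 2 → best response Z.
P1 against b4: payoffs 1, -1, -5, -3 → best response W.
P2 against W: payoffs 5, -5, 4, 3 → best response b1.
P2 against X: payoffs -4, 2, -3, -1 → best response b2.
P2 against Y: payoffs 4, -2, 1, 5 → best response b4.
P2 against Z: payoffs -3, -2, 1, 3 → best response b4.
Mutual best responses: (W, b1); (X, b2).

The pure Nash equilibria are (W, b1), (X, b2).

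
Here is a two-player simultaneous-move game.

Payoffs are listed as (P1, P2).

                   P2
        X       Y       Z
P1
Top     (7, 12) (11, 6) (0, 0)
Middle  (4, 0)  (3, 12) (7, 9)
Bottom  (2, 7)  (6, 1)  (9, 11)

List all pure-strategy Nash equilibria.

(Top, X): P1 gets 7, best alternative 4; P2 gets 12, best alternative 6. No profitable deviation — NE.
(Top, Y): P2 can switch to X (6 → 12). Not NE.
(Top, Z): P1 can switch to Middle (0 → 7). Not NE.
(Middle, X): P1 can switch to Top (4 → 7). Not NE.
(Middle, Y): P1 can switch to Top (3 → 11). Not NE.
(Middle, Z): P1 can switch to Bottom (7 → 9). Not NE.
(Bottom, X): P1 can switch to Top (2 → 7). Not NE.
(Bottom, Y): P1 can switch to Top (6 → 11). Not NE.
(Bottom, Z): P1 gets 9, best alternative 7; P2 gets 11, best alternative 7. No profitable deviation — NE.

Pure-strategy Nash equilibria: (Top, X) and (Bottom, Z)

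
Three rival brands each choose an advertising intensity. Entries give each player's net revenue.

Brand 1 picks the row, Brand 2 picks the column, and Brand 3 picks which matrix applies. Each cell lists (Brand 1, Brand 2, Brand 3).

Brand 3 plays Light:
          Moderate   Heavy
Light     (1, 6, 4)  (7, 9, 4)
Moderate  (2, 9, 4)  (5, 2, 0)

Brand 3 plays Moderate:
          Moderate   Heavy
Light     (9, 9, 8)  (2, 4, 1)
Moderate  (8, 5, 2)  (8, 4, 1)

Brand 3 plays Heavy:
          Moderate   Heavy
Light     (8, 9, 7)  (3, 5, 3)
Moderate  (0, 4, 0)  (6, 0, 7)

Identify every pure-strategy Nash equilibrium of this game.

For each player, find the best response to each opponent profile; mutual best responses are the pure NE.
Brand 1 against (Moderate, Light): payoffs 1, 2 → best response Moderate.
Brand 1 against (Moderate, Moderate): payoffs 9, 8 → best response Light.
Brand 1 against (Moderate, Heavy): payoffs 8, 0 → best response Light.
Brand 1 against (Heavy, Light): payoffs 7, 5 → best response Light.
Brand 1 against (Heavy, Moderate): payoffs 2, 8 → best response Moderate.
Brand 1 against (Heavy, Heavy): payoffs 3, 6 → best response Moderate.
Brand 2 against (Light, Light): payoffs 6, 9 → best response Heavy.
Brand 2 against (Light, Moderate): payoffs 9, 4 → best response Moderate.
Brand 2 against (Light, Heavy): payoffs 9, 5 → best response Moderate.
Brand 2 against (Moderate, Light): payoffs 9, 2 → best response Moderate.
Brand 2 against (Moderate, Moderate): payoffs 5, 4 → best response Moderate.
Brand 2 against (Moderate, Heavy): payoffs 4, 0 → best response Moderate.
Brand 3 against (Light, Moderate): payoffs 4, 8, 7 → best response Moderate.
Brand 3 against (Light, Heavy): payoffs 4, 1, 3 → best response Light.
Brand 3 against (Moderate, Moderate): payoffs 4, 2, 0 → best response Light.
Brand 3 against (Moderate, Heavy): payoffs 0, 1, 7 → best response Heavy.
Mutual best responses: (Light, Moderate, Moderate); (Light, Heavy, Light); (Moderate, Moderate, Light).

(Light, Moderate, Moderate) and (Light, Heavy, Light) and (Moderate, Moderate, Light)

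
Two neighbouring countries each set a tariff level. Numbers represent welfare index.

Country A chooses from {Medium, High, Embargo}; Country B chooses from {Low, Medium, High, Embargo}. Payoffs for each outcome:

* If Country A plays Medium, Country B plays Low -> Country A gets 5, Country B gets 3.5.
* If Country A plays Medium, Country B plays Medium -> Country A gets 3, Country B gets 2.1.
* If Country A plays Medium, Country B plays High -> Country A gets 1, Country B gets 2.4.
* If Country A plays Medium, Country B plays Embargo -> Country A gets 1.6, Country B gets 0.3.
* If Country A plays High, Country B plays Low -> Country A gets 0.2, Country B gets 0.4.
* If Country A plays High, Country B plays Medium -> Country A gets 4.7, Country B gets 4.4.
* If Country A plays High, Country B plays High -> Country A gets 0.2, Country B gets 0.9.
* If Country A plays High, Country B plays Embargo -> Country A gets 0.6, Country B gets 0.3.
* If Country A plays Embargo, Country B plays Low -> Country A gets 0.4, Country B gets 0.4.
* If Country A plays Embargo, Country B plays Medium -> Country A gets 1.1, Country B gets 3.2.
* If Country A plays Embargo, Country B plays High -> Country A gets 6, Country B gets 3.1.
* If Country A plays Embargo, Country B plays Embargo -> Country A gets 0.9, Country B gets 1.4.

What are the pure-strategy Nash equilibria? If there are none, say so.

Pure-strategy Nash equilibria: (Medium, Low) and (High, Medium)

(Medium, Low): Country A gets 5, best alternative 0.4; Country B gets 3.5, best alternative 2.4. No profitable deviation — NE.
(Medium, Medium): Country A can switch to High (3 → 4.7). Not NE.
(Medium, High): Country A can switch to Embargo (1 → 6). Not NE.
(Medium, Embargo): Country B can switch to Low (0.3 → 3.5). Not NE.
(High, Low): Country A can switch to Medium (0.2 → 5). Not NE.
(High, Medium): Country A gets 4.7, best alternative 3; Country B gets 4.4, best alternative 0.9. No profitable deviation — NE.
(High, High): Country A can switch to Medium (0.2 → 1). Not NE.
(High, Embargo): Country A can switch to Medium (0.6 → 1.6). Not NE.
(The remaining 4 profiles each have a profitable deviation by the same check.)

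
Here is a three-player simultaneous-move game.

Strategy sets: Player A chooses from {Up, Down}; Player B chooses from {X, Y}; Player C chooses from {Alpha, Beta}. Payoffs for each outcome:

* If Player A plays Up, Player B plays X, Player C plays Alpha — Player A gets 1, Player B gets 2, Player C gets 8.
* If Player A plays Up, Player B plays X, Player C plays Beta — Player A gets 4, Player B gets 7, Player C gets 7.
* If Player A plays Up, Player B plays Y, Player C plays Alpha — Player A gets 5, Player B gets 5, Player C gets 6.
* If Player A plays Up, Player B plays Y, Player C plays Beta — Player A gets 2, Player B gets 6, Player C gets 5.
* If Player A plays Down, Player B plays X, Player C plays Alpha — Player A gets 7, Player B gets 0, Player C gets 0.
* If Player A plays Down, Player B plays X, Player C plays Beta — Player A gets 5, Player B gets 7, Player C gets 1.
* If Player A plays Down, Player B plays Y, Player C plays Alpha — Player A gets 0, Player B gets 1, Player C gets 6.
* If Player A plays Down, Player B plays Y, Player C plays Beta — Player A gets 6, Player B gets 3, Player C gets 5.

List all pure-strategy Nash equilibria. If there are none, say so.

Mark each player's best response to every combination of opponents' strategies; a profile where every player is best-responding is a pure Nash equilibrium.
Player A against (X, Alpha): payoffs 1, 7 → best response Down.
Player A against (X, Beta): payoffs 4, 5 → best response Down.
Player A against (Y, Alpha): payoffs 5, 0 → best response Up.
Player A against (Y, Beta): payoffs 2, 6 → best response Down.
Player B against (Up, Alpha): payoffs 2, 5 → best response Y.
Player B against (Up, Beta): payoffs 7, 6 → best response X.
Player B against (Down, Alpha): payoffs 0, 1 → best response Y.
Player B against (Down, Beta): payoffs 7, 3 → best response X.
Player C against (Up, X): payoffs 8, 7 → best response Alpha.
Player C against (Up, Y): payoffs 6, 5 → best response Alpha.
Player C against (Down, X): payoffs 0, 1 → best response Beta.
Player C against (Down, Y): payoffs 6, 5 → best response Alpha.
Mutual best responses: (Up, Y, Alpha); (Down, X, Beta).

The pure Nash equilibria are (Up, Y, Alpha); (Down, X, Beta).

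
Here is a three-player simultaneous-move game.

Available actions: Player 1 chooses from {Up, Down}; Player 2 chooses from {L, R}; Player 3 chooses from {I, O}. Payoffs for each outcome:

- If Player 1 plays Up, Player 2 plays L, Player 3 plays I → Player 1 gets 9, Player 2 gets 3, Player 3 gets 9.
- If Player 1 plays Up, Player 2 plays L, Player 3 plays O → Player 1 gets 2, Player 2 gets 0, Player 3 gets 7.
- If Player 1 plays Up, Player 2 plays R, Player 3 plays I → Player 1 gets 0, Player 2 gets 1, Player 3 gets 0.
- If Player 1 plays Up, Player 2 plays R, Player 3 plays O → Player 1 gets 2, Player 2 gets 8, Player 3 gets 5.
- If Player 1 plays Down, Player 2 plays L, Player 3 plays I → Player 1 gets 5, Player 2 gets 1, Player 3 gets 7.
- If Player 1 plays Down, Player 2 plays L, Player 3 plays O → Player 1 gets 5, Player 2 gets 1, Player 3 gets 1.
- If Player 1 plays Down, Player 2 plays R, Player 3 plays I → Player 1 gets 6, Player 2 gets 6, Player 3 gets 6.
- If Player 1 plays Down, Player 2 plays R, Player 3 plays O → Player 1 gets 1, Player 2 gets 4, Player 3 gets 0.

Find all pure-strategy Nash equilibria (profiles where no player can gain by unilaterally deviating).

The pure Nash equilibria are (Up, L, I), (Up, R, O), (Down, R, I).

Player 1 against (L, I): payoffs 9, 5 → best response Up.
Player 1 against (L, O): payoffs 2, 5 → best response Down.
Player 1 against (R, I): payoffs 0, 6 → best response Down.
Player 1 against (R, O): payoffs 2, 1 → best response Up.
Player 2 against (Up, I): payoffs 3, 1 → best response L.
Player 2 against (Up, O): payoffs 0, 8 → best response R.
Player 2 against (Down, I): payoffs 1, 6 → best response R.
Player 2 against (Down, O): payoffs 1, 4 → best response R.
Player 3 against (Up, L): payoffs 9, 7 → best response I.
Player 3 against (Up, R): payoffs 0, 5 → best response O.
Player 3 against (Down, L): payoffs 7, 1 → best response I.
Player 3 against (Down, R): payoffs 6, 0 → best response I.
Mutual best responses: (Up, L, I); (Up, R, O); (Down, R, I).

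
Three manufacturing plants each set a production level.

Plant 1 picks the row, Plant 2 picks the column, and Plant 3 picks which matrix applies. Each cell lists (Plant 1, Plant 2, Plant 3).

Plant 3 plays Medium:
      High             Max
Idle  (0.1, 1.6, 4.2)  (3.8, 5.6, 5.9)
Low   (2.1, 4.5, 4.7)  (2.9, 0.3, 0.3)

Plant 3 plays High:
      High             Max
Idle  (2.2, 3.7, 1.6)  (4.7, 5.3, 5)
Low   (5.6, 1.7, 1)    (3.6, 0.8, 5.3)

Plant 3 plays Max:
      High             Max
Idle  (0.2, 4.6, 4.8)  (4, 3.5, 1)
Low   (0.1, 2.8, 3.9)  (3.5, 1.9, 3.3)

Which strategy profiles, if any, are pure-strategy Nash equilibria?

Pure-strategy Nash equilibria: (Idle, High, Max) and (Idle, Max, Medium) and (Low, High, Medium)

Check each profile: it is a Nash equilibrium iff no player can strictly gain by switching unilaterally.
(Idle, High, Medium): Plant 1 can switch to Low (0.1 → 2.1). Not NE.
(Idle, High, High): Plant 1 can switch to Low (2.2 → 5.6). Not NE.
(Idle, High, Max): Plant 1 gets 0.2, best alternative 0.1; Plant 2 gets 4.6, best alternative 3.5; Plant 3 gets 4.8, best alternative 4.2. No profitable deviation — NE.
(Idle, Max, Medium): Plant 1 gets 3.8, best alternative 2.9; Plant 2 gets 5.6, best alternative 1.6; Plant 3 gets 5.9, best alternative 5. No profitable deviation — NE.
(Idle, Max, High): Plant 3 can switch to Medium (5 → 5.9). Not NE.
(Idle, Max, Max): Plant 2 can switch to High (3.5 → 4.6). Not NE.
(Low, High, Medium): Plant 1 gets 2.1, best alternative 0.1; Plant 2 gets 4.5, best alternative 0.3; Plant 3 gets 4.7, best alternative 3.9. No profitable deviation — NE.
(Low, High, High): Plant 3 can switch to Medium (1 → 4.7). Not NE.
(Low, High, Max): Plant 1 can switch to Idle (0.1 → 0.2). Not NE.
(The remaining 3 profiles each have a profitable deviation by the same check.)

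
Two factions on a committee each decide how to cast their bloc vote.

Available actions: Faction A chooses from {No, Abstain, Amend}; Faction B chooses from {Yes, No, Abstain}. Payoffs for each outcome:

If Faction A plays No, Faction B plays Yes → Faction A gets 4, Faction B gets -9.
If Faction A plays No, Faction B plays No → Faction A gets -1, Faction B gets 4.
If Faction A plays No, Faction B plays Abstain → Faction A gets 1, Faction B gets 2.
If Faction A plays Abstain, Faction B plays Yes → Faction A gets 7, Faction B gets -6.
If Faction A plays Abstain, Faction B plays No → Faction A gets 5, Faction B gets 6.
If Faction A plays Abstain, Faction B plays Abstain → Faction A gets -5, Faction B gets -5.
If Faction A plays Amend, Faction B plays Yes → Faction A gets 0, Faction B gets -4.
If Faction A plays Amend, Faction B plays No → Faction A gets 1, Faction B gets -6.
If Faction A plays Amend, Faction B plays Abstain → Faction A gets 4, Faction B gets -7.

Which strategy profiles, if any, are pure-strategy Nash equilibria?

(No, Yes): Faction A can switch to Abstain (4 → 7). Not NE.
(No, No): Faction A can switch to Abstain (-1 → 5). Not NE.
(No, Abstain): Faction A can switch to Amend (1 → 4). Not NE.
(Abstain, Yes): Faction B can switch to No (-6 → 6). Not NE.
(Abstain, No): Faction A gets 5, best alternative 1; Faction B gets 6, best alternative -5. No profitable deviation — NE.
(Abstain, Abstain): Faction A can switch to No (-5 → 1). Not NE.
(Amend, Yes): Faction A can switch to No (0 → 4). Not NE.
(The remaining 2 profiles each have a profitable deviation by the same check.)

The unique pure-strategy Nash equilibrium is (Abstain, No).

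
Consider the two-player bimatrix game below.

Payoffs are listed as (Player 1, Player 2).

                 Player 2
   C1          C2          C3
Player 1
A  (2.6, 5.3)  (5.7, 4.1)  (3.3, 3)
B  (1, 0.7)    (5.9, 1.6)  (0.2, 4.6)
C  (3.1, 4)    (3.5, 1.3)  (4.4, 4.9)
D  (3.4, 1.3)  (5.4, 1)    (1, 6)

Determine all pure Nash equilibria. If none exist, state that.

(C, C3)

Check each profile: it is a Nash equilibrium iff no player can strictly gain by switching unilaterally.
(A, C1): Player 1 can switch to C (2.6 → 3.1). Not NE.
(A, C2): Player 1 can switch to B (5.7 → 5.9). Not NE.
(A, C3): Player 1 can switch to C (3.3 → 4.4). Not NE.
(B, C1): Player 1 can switch to A (1 → 2.6). Not NE.
(B, C2): Player 2 can switch to C3 (1.6 → 4.6). Not NE.
(B, C3): Player 1 can switch to A (0.2 → 3.3). Not NE.
(C, C1): Player 1 can switch to D (3.1 → 3.4). Not NE.
(C, C2): Player 1 can switch to A (3.5 → 5.7). Not NE.
(C, C3): Player 1 gets 4.4, best alternative 3.3; Player 2 gets 4.9, best alternative 4. No profitable deviation — NE.
(D, C1): Player 2 can switch to C3 (1.3 → 6). Not NE.
(D, C2): Player 1 can switch to A (5.4 → 5.7). Not NE.
(D, C3): Player 1 can switch to A (1 → 3.3). Not NE.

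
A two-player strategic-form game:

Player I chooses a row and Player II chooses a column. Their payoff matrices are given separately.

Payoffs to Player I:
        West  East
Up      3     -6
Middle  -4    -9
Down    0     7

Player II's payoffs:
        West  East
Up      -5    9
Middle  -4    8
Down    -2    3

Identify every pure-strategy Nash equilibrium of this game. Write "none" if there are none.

(Down, East)

(Up, West): Player II can switch to East (-5 → 9). Not NE.
(Up, East): Player I can switch to Down (-6 → 7). Not NE.
(Middle, West): Player I can switch to Up (-4 → 3). Not NE.
(Middle, East): Player I can switch to Up (-9 → -6). Not NE.
(Down, West): Player I can switch to Up (0 → 3). Not NE.
(Down, East): Player I gets 7, best alternative -6; Player II gets 3, best alternative -2. No profitable deviation — NE.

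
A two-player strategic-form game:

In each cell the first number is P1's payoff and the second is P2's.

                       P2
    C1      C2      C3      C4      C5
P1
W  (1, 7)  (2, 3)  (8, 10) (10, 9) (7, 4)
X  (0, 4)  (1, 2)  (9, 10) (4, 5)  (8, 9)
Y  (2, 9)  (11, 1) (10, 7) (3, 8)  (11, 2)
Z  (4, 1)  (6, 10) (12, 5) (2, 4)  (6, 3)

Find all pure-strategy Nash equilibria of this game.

This game has no pure Nash equilibrium.

Check each profile: it is a Nash equilibrium iff no player can strictly gain by switching unilaterally.
(W, C1): P1 can switch to Y (1 → 2). Not NE.
(W, C2): P1 can switch to Y (2 → 11). Not NE.
(W, C3): P1 can switch to X (8 → 9). Not NE.
(W, C4): P2 can switch to C3 (9 → 10). Not NE.
(W, C5): P1 can switch to X (7 → 8). Not NE.
(X, C1): P1 can switch to W (0 → 1). Not NE.
(The remaining 14 profiles each have a profitable deviation by the same check.)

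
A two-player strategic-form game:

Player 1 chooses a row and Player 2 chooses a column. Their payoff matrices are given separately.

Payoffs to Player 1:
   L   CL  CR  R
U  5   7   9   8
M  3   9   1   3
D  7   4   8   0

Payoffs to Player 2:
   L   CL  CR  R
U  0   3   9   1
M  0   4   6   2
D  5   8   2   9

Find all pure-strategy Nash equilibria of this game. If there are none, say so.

Player 1 against L: payoffs 5, 3, 7 → best response D.
Player 1 against CL: payoffs 7, 9, 4 → best response M.
Player 1 against CR: payoffs 9, 1, 8 → best response U.
Player 1 against R: payoffs 8, 3, 0 → best response U.
Player 2 against U: payoffs 0, 3, 9, 1 → best response CR.
Player 2 against M: payoffs 0, 4, 6, 2 → best response CR.
Player 2 against D: payoffs 5, 8, 2, 9 → best response R.
Mutual best responses: (U, CR).

The unique pure-strategy Nash equilibrium is (U, CR).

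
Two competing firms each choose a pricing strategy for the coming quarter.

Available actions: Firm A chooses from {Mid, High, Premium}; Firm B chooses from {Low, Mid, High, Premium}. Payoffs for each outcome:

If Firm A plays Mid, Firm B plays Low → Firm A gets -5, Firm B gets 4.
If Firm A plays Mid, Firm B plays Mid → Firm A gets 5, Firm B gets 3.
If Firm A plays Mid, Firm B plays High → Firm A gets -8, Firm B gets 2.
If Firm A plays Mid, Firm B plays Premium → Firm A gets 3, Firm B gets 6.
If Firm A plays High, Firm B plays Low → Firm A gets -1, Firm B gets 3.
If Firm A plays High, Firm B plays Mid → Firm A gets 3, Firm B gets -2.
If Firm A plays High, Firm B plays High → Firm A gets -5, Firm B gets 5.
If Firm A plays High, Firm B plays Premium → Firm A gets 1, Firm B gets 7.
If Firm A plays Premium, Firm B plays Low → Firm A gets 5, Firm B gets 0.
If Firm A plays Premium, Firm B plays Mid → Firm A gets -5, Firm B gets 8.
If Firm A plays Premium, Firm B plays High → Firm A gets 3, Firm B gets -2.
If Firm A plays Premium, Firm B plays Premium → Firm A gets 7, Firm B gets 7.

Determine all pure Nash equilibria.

Firm A against Low: payoffs -5, -1, 5 → best response Premium.
Firm A against Mid: payoffs 5, 3, -5 → best response Mid.
Firm A against High: payoffs -8, -5, 3 → best response Premium.
Firm A against Premium: payoffs 3, 1, 7 → best response Premium.
Firm B against Mid: payoffs 4, 3, 2, 6 → best response Premium.
Firm B against High: payoffs 3, -2, 5, 7 → best response Premium.
Firm B against Premium: payoffs 0, 8, -2, 7 → best response Mid.
No profile is a mutual best response for all players.

No pure-strategy Nash equilibrium.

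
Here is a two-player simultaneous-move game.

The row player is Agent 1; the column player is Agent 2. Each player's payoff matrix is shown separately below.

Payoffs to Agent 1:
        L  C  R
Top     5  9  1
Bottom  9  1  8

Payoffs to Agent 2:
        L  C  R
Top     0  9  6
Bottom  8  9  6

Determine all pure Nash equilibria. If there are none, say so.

(Top, C)

For each player, find the best response to each opponent profile; mutual best responses are the pure NE.
Agent 1 against L: payoffs 5, 9 → best response Bottom.
Agent 1 against C: payoffs 9, 1 → best response Top.
Agent 1 against R: payoffs 1, 8 → best response Bottom.
Agent 2 against Top: payoffs 0, 9, 6 → best response C.
Agent 2 against Bottom: payoffs 8, 9, 6 → best response C.
Mutual best responses: (Top, C).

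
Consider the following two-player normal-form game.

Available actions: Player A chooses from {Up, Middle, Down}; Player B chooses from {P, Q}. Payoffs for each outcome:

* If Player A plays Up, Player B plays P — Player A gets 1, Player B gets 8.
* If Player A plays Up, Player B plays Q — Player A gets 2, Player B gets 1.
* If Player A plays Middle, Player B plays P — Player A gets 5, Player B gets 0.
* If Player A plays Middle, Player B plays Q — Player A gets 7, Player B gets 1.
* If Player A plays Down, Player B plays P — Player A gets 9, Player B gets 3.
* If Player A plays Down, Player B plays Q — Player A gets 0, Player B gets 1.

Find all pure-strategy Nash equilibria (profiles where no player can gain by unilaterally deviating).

(Up, P): Player A can switch to Middle (1 → 5). Not NE.
(Up, Q): Player A can switch to Middle (2 → 7). Not NE.
(Middle, P): Player A can switch to Down (5 → 9). Not NE.
(Middle, Q): Player A gets 7, best alternative 2; Player B gets 1, best alternative 0. No profitable deviation — NE.
(Down, P): Player A gets 9, best alternative 5; Player B gets 3, best alternative 1. No profitable deviation — NE.
(Down, Q): Player A can switch to Up (0 → 2). Not NE.

(Middle, Q) and (Down, P)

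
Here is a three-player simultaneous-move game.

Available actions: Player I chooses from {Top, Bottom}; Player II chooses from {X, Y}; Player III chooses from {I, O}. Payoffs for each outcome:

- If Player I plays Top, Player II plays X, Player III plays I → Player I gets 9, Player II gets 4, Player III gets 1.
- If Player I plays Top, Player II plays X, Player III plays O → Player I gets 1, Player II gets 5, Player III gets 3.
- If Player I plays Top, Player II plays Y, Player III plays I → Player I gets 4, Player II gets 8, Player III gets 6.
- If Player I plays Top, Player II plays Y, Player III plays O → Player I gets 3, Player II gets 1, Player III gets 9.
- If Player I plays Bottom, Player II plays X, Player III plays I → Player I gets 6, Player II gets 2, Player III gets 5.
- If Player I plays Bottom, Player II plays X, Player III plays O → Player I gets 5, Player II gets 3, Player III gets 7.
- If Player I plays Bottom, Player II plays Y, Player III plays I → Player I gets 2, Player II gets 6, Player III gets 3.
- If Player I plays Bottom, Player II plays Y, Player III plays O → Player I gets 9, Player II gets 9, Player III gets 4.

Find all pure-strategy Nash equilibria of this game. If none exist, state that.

(Bottom, Y, O)

Player I against (X, I): payoffs 9, 6 → best response Top.
Player I against (X, O): payoffs 1, 5 → best response Bottom.
Player I against (Y, I): payoffs 4, 2 → best response Top.
Player I against (Y, O): payoffs 3, 9 → best response Bottom.
Player II against (Top, I): payoffs 4, 8 → best response Y.
Player II against (Top, O): payoffs 5, 1 → best response X.
Player II against (Bottom, I): payoffs 2, 6 → best response Y.
Player II against (Bottom, O): payoffs 3, 9 → best response Y.
Player III against (Top, X): payoffs 1, 3 → best response O.
Player III against (Top, Y): payoffs 6, 9 → best response O.
Player III against (Bottom, X): payoffs 5, 7 → best response O.
Player III against (Bottom, Y): payoffs 3, 4 → best response O.
Mutual best responses: (Bottom, Y, O).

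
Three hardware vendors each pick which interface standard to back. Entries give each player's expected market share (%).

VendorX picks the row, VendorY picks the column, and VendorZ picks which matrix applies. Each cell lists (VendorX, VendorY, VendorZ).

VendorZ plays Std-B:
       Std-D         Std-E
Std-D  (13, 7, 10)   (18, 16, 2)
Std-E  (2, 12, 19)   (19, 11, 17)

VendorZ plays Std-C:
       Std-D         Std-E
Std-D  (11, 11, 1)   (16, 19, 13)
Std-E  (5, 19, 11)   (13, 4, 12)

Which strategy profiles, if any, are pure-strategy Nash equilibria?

(Std-D, Std-D, Std-B): VendorY can switch to Std-E (7 → 16). Not NE.
(Std-D, Std-D, Std-C): VendorY can switch to Std-E (11 → 19). Not NE.
(Std-D, Std-E, Std-B): VendorX can switch to Std-E (18 → 19). Not NE.
(Std-D, Std-E, Std-C): VendorX gets 16, best alternative 13; VendorY gets 19, best alternative 11; VendorZ gets 13, best alternative 2. No profitable deviation — NE.
(Std-E, Std-D, Std-B): VendorX can switch to Std-D (2 → 13). Not NE.
(Std-E, Std-D, Std-C): VendorX can switch to Std-D (5 → 11). Not NE.
(Std-E, Std-E, Std-B): VendorY can switch to Std-D (11 → 12). Not NE.
(Std-E, Std-E, Std-C): VendorX can switch to Std-D (13 → 16). Not NE.

(Std-D, Std-E, Std-C)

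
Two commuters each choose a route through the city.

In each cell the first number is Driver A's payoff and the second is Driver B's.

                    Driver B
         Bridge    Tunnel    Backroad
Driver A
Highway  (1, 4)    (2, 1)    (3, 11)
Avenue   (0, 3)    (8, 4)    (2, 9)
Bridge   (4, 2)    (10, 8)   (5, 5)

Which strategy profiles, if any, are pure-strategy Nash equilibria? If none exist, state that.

Pure NE: (Bridge, Tunnel)

(Highway, Bridge): Driver A can switch to Bridge (1 → 4). Not NE.
(Highway, Tunnel): Driver A can switch to Avenue (2 → 8). Not NE.
(Highway, Backroad): Driver A can switch to Bridge (3 → 5). Not NE.
(Avenue, Bridge): Driver A can switch to Highway (0 → 1). Not NE.
(Avenue, Tunnel): Driver A can switch to Bridge (8 → 10). Not NE.
(Avenue, Backroad): Driver A can switch to Highway (2 → 3). Not NE.
(Bridge, Bridge): Driver B can switch to Tunnel (2 → 8). Not NE.
(Bridge, Tunnel): Driver A gets 10, best alternative 8; Driver B gets 8, best alternative 5. No profitable deviation — NE.
(Bridge, Backroad): Driver B can switch to Tunnel (5 → 8). Not NE.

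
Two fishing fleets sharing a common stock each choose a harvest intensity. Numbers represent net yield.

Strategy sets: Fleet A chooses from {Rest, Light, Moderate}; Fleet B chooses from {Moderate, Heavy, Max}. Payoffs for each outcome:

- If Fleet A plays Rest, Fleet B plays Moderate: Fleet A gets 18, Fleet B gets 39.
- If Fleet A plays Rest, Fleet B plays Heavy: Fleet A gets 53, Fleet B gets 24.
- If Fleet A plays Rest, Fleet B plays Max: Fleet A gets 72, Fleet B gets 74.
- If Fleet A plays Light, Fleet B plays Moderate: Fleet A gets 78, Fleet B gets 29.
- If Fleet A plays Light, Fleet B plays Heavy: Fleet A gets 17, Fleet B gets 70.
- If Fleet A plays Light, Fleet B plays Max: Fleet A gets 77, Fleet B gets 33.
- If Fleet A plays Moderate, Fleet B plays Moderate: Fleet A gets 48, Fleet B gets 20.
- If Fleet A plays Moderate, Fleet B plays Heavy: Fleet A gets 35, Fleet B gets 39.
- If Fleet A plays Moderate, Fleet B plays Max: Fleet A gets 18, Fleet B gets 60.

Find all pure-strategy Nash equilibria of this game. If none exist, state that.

This game has no pure Nash equilibrium.

For each player, find the best response to each opponent profile; mutual best responses are the pure NE.
Fleet A against Moderate: payoffs 18, 78, 48 → best response Light.
Fleet A against Heavy: payoffs 53, 17, 35 → best response Rest.
Fleet A against Max: payoffs 72, 77, 18 → best response Light.
Fleet B against Rest: payoffs 39, 24, 74 → best response Max.
Fleet B against Light: payoffs 29, 70, 33 → best response Heavy.
Fleet B against Moderate: payoffs 20, 39, 60 → best response Max.
No profile is a mutual best response for all players.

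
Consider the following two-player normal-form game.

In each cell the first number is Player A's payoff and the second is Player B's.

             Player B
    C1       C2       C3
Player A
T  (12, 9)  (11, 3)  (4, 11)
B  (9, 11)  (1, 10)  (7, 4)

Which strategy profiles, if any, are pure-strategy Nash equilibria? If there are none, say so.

No pure-strategy Nash equilibrium.

For each player, find the best response to each opponent profile; mutual best responses are the pure NE.
Player A against C1: payoffs 12, 9 → best response T.
Player A against C2: payoffs 11, 1 → best response T.
Player A against C3: payoffs 4, 7 → best response B.
Player B against T: payoffs 9, 3, 11 → best response C3.
Player B against B: payoffs 11, 10, 4 → best response C1.
No profile is a mutual best response for all players.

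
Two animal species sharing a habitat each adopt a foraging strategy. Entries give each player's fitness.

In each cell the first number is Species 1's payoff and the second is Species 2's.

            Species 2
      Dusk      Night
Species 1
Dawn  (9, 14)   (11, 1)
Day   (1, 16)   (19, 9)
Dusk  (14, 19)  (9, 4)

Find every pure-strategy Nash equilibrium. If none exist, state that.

(Dusk, Dusk)

Mark each player's best response to every combination of opponents' strategies; a profile where every player is best-responding is a pure Nash equilibrium.
Species 1 against Dusk: payoffs 9, 1, 14 → best response Dusk.
Species 1 against Night: payoffs 11, 19, 9 → best response Day.
Species 2 against Dawn: payoffs 14, 1 → best response Dusk.
Species 2 against Day: payoffs 16, 9 → best response Dusk.
Species 2 against Dusk: payoffs 19, 4 → best response Dusk.
Mutual best responses: (Dusk, Dusk).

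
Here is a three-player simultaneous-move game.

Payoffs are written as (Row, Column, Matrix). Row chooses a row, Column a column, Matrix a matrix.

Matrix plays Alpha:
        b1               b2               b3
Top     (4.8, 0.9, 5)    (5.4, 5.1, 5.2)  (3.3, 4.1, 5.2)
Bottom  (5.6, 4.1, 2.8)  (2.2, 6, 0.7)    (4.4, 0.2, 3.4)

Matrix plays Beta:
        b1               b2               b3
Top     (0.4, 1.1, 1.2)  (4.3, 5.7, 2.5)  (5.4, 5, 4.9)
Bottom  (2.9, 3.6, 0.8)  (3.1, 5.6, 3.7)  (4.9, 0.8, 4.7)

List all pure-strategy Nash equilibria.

(Top, b2, Alpha)

(Top, b1, Alpha): Row can switch to Bottom (4.8 → 5.6). Not NE.
(Top, b1, Beta): Row can switch to Bottom (0.4 → 2.9). Not NE.
(Top, b2, Alpha): Row gets 5.4, best alternative 2.2; Column gets 5.1, best alternative 4.1; Matrix gets 5.2, best alternative 2.5. No profitable deviation — NE.
(Top, b2, Beta): Matrix can switch to Alpha (2.5 → 5.2). Not NE.
(Top, b3, Alpha): Row can switch to Bottom (3.3 → 4.4). Not NE.
(Top, b3, Beta): Column can switch to b2 (5 → 5.7). Not NE.
(Bottom, b1, Alpha): Column can switch to b2 (4.1 → 6). Not NE.
(Bottom, b1, Beta): Column can switch to b2 (3.6 → 5.6). Not NE.
(Bottom, b2, Alpha): Row can switch to Top (2.2 → 5.4). Not NE.
(Bottom, b2, Beta): Row can switch to Top (3.1 → 4.3). Not NE.
(Bottom, b3, Alpha): Column can switch to b1 (0.2 → 4.1). Not NE.
(The remaining 1 profile has a profitable deviation by the same check.)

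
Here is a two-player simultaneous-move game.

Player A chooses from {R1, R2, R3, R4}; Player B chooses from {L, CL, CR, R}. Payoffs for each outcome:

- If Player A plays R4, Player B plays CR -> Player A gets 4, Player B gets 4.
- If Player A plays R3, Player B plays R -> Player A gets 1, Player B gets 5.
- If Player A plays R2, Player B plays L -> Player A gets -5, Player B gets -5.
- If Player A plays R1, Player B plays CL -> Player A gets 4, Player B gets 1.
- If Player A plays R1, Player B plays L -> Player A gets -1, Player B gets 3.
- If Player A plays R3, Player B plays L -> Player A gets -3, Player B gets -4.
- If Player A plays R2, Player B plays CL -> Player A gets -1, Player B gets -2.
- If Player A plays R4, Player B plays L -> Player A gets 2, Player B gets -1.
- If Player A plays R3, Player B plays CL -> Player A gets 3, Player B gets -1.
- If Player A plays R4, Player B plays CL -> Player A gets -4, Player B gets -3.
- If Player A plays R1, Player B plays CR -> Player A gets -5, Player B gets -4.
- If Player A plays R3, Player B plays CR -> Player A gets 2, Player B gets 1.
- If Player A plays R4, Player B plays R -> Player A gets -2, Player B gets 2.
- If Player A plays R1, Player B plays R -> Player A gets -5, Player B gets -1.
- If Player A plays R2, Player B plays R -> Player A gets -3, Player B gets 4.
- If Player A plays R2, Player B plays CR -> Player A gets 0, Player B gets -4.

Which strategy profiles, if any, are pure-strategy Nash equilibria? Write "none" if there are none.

Mark each player's best response to every combination of opponents' strategies; a profile where every player is best-responding is a pure Nash equilibrium.
Player A against L: payoffs -1, -5, -3, 2 → best response R4.
Player A against CL: payoffs 4, -1, 3, -4 → best response R1.
Player A against CR: payoffs -5, 0, 2, 4 → best response R4.
Player A against R: payoffs -5, -3, 1, -2 → best response R3.
Player B against R1: payoffs 3, 1, -4, -1 → best response L.
Player B against R2: payoffs -5, -2, -4, 4 → best response R.
Player B against R3: payoffs -4, -1, 1, 5 → best response R.
Player B against R4: payoffs -1, -3, 4, 2 → best response CR.
Mutual best responses: (R3, R); (R4, CR).

Pure-strategy Nash equilibria: (R3, R) and (R4, CR)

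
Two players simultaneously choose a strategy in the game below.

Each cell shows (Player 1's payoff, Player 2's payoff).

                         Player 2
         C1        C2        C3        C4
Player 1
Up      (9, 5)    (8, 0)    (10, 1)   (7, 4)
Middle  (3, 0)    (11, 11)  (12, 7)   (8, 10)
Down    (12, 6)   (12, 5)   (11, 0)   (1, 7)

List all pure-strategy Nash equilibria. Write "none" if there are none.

Check each profile: it is a Nash equilibrium iff no player can strictly gain by switching unilaterally.
(Up, C1): Player 1 can switch to Down (9 → 12). Not NE.
(Up, C2): Player 1 can switch to Middle (8 → 11). Not NE.
(Up, C3): Player 1 can switch to Middle (10 → 12). Not NE.
(Up, C4): Player 1 can switch to Middle (7 → 8). Not NE.
(Middle, C1): Player 1 can switch to Up (3 → 9). Not NE.
(Middle, C2): Player 1 can switch to Down (11 → 12). Not NE.
(The remaining 6 profiles each have a profitable deviation by the same check.)

This game has no pure Nash equilibrium.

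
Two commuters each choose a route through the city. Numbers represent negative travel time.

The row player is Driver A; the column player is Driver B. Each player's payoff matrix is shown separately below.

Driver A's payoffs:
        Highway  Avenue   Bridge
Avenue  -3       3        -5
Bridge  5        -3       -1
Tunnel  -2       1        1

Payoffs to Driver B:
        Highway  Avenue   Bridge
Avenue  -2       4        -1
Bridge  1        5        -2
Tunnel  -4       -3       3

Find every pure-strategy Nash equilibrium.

The pure Nash equilibria are (Avenue, Avenue); (Tunnel, Bridge).

Driver A against Highway: payoffs -3, 5, -2 → best response Bridge.
Driver A against Avenue: payoffs 3, -3, 1 → best response Avenue.
Driver A against Bridge: payoffs -5, -1, 1 → best response Tunnel.
Driver B against Avenue: payoffs -2, 4, -1 → best response Avenue.
Driver B against Bridge: payoffs 1, 5, -2 → best response Avenue.
Driver B against Tunnel: payoffs -4, -3, 3 → best response Bridge.
Mutual best responses: (Avenue, Avenue); (Tunnel, Bridge).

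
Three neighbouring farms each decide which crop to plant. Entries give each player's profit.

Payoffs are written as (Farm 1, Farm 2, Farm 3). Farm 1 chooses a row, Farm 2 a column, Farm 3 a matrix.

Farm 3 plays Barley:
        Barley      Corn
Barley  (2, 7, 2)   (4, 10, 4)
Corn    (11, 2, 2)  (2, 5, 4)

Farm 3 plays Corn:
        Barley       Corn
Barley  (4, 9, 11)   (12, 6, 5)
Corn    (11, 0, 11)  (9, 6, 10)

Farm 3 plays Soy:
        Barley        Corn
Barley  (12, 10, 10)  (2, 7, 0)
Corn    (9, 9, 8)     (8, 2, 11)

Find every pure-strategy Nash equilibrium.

Farm 1 against (Barley, Barley): payoffs 2, 11 → best response Corn.
Farm 1 against (Barley, Corn): payoffs 4, 11 → best response Corn.
Farm 1 against (Barley, Soy): payoffs 12, 9 → best response Barley.
Farm 1 against (Corn, Barley): payoffs 4, 2 → best response Barley.
Farm 1 against (Corn, Corn): payoffs 12, 9 → best response Barley.
Farm 1 against (Corn, Soy): payoffs 2, 8 → best response Corn.
Farm 2 against (Barley, Barley): payoffs 7, 10 → best response Corn.
Farm 2 against (Barley, Corn): payoffs 9, 6 → best response Barley.
Farm 2 against (Barley, Soy): payoffs 10, 7 → best response Barley.
Farm 2 against (Corn, Barley): payoffs 2, 5 → best response Corn.
Farm 2 against (Corn, Corn): payoffs 0, 6 → best response Corn.
Farm 2 against (Corn, Soy): payoffs 9, 2 → best response Barley.
Farm 3 against (Barley, Barley): payoffs 2, 11, 10 → best response Corn.
Farm 3 against (Barley, Corn): payoffs 4, 5, 0 → best response Corn.
Farm 3 against (Corn, Barley): payoffs 2, 11, 8 → best response Corn.
Farm 3 against (Corn, Corn): payoffs 4, 10, 11 → best response Soy.
No profile is a mutual best response for all players.

This game has no pure Nash equilibrium.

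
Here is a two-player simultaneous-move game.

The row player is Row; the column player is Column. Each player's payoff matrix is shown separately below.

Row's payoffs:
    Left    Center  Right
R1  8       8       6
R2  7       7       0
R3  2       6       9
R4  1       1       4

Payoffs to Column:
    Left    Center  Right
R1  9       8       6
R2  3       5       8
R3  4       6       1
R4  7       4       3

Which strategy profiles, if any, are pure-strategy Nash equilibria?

Row against Left: payoffs 8, 7, 2, 1 → best response R1.
Row against Center: payoffs 8, 7, 6, 1 → best response R1.
Row against Right: payoffs 6, 0, 9, 4 → best response R3.
Column against R1: payoffs 9, 8, 6 → best response Left.
Column against R2: payoffs 3, 5, 8 → best response Right.
Column against R3: payoffs 4, 6, 1 → best response Center.
Column against R4: payoffs 7, 4, 3 → best response Left.
Mutual best responses: (R1, Left).

Pure NE: (R1, Left)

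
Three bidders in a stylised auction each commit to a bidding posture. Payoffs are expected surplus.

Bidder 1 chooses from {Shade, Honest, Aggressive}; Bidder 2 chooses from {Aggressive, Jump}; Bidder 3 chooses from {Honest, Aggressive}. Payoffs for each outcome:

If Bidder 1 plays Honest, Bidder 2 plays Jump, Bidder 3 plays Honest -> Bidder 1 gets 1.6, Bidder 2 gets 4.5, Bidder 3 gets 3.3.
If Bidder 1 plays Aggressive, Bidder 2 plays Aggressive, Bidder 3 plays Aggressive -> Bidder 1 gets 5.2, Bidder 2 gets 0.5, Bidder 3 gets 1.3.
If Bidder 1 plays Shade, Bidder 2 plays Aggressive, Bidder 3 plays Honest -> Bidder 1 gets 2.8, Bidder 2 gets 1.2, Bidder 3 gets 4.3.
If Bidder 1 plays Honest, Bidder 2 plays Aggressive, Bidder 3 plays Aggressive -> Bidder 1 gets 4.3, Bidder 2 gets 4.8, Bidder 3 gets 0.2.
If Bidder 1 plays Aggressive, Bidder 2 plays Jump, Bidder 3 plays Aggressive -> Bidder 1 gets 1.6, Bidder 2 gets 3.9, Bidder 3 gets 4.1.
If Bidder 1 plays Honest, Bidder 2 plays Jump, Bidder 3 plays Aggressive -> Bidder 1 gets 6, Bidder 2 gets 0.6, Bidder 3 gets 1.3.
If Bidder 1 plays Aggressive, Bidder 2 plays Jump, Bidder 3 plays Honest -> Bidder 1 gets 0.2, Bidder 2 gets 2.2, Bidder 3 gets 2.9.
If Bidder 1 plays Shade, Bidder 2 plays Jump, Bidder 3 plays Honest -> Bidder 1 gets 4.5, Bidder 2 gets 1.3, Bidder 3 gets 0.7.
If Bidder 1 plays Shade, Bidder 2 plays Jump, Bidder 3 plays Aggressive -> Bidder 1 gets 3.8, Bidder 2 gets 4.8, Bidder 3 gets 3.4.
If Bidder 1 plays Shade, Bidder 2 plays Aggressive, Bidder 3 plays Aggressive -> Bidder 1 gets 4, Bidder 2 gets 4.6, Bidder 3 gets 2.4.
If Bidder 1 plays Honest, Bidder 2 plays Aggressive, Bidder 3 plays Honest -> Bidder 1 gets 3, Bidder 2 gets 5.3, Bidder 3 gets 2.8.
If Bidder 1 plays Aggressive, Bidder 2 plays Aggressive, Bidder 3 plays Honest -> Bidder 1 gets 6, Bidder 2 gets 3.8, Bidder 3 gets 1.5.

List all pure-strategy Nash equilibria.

Bidder 1 against (Aggressive, Honest): payoffs 2.8, 3, 6 → best response Aggressive.
Bidder 1 against (Aggressive, Aggressive): payoffs 4, 4.3, 5.2 → best response Aggressive.
Bidder 1 against (Jump, Honest): payoffs 4.5, 1.6, 0.2 → best response Shade.
Bidder 1 against (Jump, Aggressive): payoffs 3.8, 6, 1.6 → best response Honest.
Bidder 2 against (Shade, Honest): payoffs 1.2, 1.3 → best response Jump.
Bidder 2 against (Shade, Aggressive): payoffs 4.6, 4.8 → best response Jump.
Bidder 2 against (Honest, Honest): payoffs 5.3, 4.5 → best response Aggressive.
Bidder 2 against (Honest, Aggressive): payoffs 4.8, 0.6 → best response Aggressive.
Bidder 2 against (Aggressive, Honest): payoffs 3.8, 2.2 → best response Aggressive.
Bidder 2 against (Aggressive, Aggressive): payoffs 0.5, 3.9 → best response Jump.
Bidder 3 against (Shade, Aggressive): payoffs 4.3, 2.4 → best response Honest.
Bidder 3 against (Shade, Jump): payoffs 0.7, 3.4 → best response Aggressive.
Bidder 3 against (Honest, Aggressive): payoffs 2.8, 0.2 → best response Honest.
Bidder 3 against (Honest, Jump): payoffs 3.3, 1.3 → best response Honest.
Bidder 3 against (Aggressive, Aggressive): payoffs 1.5, 1.3 → best response Honest.
Bidder 3 against (Aggressive, Jump): payoffs 2.9, 4.1 → best response Aggressive.
Mutual best responses: (Aggressive, Aggressive, Honest).

(Aggressive, Aggressive, Honest)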